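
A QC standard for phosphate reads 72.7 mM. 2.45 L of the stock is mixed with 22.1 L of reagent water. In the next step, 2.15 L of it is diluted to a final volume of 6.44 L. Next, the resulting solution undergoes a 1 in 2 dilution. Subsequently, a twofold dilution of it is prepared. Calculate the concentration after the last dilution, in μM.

606 μM

Overall dilution factor = 10.02 × 2.995 × 2 × 2 = 120.
72.7 mM / 120 = 0.606 mM = 606 μM.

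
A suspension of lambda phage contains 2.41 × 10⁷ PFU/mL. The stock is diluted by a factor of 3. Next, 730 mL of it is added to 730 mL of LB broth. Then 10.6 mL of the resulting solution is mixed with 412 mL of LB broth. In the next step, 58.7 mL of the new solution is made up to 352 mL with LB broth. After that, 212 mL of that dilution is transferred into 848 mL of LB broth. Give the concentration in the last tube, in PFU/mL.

3360 PFU/mL

Overall dilution factor = 3 × 2 × 39.87 × 5.997 × 5 = 7172.
2.41 × 10⁷ PFU/mL / 7172 = 3360 PFU/mL.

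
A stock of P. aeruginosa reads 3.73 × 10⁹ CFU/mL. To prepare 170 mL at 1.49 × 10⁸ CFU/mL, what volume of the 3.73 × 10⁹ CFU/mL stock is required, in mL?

V₁ = C₂V₂/C₁ = 1.49 × 10⁸ × 170 / 3.73 × 10⁹ = 6.79 mL.

6.79 mL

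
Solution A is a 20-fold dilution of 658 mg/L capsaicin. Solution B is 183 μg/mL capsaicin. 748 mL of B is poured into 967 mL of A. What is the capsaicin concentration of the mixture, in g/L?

0.0984 g/L

C_A = 658 mg/L / 20 = 32.9 mg/L.
C_B = 183 μg/mL = 183 mg/L.
C_mix = (C_A·V_A + C_B·V_B)/(V_A + V_B) = (32.9×967 + 183×748) / 1715 = 98.4 mg/L = 0.0984 g/L.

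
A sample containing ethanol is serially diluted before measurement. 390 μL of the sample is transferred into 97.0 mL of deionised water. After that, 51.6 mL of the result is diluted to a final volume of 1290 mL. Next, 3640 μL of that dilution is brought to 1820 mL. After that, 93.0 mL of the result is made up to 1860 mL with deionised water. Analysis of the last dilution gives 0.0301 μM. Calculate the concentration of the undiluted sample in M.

1.88 M

Overall dilution factor = 249.7 × 25 × 500 × 20 = 6.24 × 10⁷.
Original = 0.0301 μM × 6.24 × 10⁷ = 1.88 × 10⁶ μM = 1.88 M.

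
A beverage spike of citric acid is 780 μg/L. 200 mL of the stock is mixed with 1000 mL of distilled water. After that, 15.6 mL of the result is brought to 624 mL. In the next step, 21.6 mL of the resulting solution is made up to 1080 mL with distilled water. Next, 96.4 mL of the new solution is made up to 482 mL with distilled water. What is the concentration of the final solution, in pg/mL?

Overall dilution factor = 6 × 40 × 50 × 5 = 6.00 × 10⁴.
780 μg/L / 6.00 × 10⁴ = 0.0130 μg/L = 13.0 pg/mL.

13.0 pg/mL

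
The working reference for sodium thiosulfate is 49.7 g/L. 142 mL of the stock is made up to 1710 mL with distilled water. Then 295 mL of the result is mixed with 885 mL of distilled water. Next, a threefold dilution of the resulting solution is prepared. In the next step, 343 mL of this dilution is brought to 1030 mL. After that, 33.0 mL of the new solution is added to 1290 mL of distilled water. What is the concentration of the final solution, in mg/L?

Overall dilution factor = 12.04 × 4 × 3 × 3.003 × 40.09 = 1.74 × 10⁴.
49.7 g/L / 1.74 × 10⁴ = 2.86 × 10⁻³ g/L = 2.86 mg/L.

2.86 mg/L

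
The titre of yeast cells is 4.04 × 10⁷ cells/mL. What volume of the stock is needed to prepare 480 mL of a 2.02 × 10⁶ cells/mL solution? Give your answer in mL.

V₁ = C₂V₂/C₁ = 2.02 × 10⁶ × 480 / 4.04 × 10⁷ = 24.0 mL.

24.0 mL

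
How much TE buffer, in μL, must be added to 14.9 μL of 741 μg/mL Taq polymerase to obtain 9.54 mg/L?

9.54 mg/L = 9.54 μg/mL.
V₂ = C₁V₁/C₂ = 741 × 14.9 / 9.54 = 1157 μL.
Diluent to add = V₂ − V₁ = 1157 − 14.9 = 1140 μL.

1140 μL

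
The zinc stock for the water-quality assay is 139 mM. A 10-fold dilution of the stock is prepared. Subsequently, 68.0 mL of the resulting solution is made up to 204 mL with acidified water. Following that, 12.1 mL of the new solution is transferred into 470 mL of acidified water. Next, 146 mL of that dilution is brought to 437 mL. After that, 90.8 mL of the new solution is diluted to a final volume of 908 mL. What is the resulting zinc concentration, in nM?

Overall dilution factor = 10 × 3 × 39.84 × 2.993 × 10 = 3.58 × 10⁴.
139 mM / 3.58 × 10⁴ = 3.89 × 10⁻³ mM = 3890 nM.

3890 nM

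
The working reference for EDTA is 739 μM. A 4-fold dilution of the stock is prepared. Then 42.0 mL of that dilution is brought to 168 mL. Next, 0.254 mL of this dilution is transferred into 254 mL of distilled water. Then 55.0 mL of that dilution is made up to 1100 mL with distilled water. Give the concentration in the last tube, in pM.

2310 pM

Overall dilution factor = 4 × 4 × 1001 × 20 = 3.20 × 10⁵.
739 μM / 3.20 × 10⁵ = 2.31 × 10⁻³ μM = 2310 pM.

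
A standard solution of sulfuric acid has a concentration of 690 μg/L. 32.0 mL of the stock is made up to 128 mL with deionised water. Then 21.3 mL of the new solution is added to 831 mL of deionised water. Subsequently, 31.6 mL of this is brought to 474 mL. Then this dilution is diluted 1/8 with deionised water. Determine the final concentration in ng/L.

35.9 ng/L

Overall dilution factor = 4 × 40.01 × 15 × 8 = 1.92 × 10⁴.
690 μg/L / 1.92 × 10⁴ = 0.0359 μg/L = 35.9 ng/L.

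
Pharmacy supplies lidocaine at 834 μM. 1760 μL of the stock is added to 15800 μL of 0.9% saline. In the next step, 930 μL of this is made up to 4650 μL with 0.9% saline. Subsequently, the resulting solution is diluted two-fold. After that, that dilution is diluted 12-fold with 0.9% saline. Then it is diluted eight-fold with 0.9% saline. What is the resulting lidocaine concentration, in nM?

Overall dilution factor = 9.977 × 5 × 2 × 12 × 8 = 9578.
834 μM / 9578 = 0.0871 μM = 87.1 nM.

87.1 nM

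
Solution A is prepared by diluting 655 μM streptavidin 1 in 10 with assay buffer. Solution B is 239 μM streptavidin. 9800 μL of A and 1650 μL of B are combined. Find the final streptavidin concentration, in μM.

C_A = 655 μM / 10 = 65.5 μM.
C_mix = (C_A·V_A + C_B·V_B)/(V_A + V_B) = (65.5×9800 + 239×1650) / 11450 = 90.5 μM.

90.5 μM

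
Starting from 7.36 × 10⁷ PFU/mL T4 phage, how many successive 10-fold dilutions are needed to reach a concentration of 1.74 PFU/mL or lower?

8

Need 10ⁿ ≥ 4.23 × 10⁷, so n ≥ log(4.23 × 10⁷)/log(10) = 7.63.
Minimum whole steps: n = 8.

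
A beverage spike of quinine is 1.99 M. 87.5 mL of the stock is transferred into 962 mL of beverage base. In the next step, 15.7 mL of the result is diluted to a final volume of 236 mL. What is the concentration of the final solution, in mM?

11.0 mM

Overall dilution factor = 11.99 × 15.03 = 180.
1.99 M / 180 = 0.0110 M = 11.0 mM.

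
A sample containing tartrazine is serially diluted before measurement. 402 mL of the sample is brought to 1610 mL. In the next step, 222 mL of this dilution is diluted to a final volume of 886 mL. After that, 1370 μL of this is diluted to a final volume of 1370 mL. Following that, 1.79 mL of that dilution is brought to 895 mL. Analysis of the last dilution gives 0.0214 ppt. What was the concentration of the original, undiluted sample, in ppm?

0.171 ppm

Overall dilution factor = 4.005 × 3.991 × 1000 × 500 = 7.99 × 10⁶.
Original = 0.0214 ppt × 7.99 × 10⁶ = 1.71 × 10⁵ ppt = 0.171 ppm.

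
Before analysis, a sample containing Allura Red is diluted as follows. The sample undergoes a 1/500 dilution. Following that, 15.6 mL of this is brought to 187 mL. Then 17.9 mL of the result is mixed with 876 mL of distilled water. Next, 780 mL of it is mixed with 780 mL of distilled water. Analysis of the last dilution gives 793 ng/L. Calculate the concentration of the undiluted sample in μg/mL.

475 μg/mL

Overall dilution factor = 500 × 11.99 × 49.94 × 2 = 5.99 × 10⁵.
Original = 793 ng/L × 5.99 × 10⁵ = 4.75 × 10⁸ ng/L = 475 μg/mL.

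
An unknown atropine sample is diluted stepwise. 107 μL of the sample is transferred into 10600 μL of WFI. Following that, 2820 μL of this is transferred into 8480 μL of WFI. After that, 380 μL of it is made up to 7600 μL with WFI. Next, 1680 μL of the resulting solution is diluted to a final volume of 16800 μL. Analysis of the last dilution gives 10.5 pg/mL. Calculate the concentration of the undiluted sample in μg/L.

Overall dilution factor = 100.1 × 4.007 × 20 × 10 = 8.02 × 10⁴.
Original = 10.5 pg/mL × 8.02 × 10⁴ = 8.42 × 10⁵ pg/mL = 842 μg/L.

842 μg/L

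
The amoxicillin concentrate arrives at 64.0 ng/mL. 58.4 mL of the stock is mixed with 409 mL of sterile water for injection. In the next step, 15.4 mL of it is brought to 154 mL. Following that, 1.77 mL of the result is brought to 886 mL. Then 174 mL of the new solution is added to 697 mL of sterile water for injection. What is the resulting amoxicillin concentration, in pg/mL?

0.319 pg/mL

Overall dilution factor = 8.003 × 10 × 500.6 × 5.006 = 2.01 × 10⁵.
64.0 ng/mL / 2.01 × 10⁵ = 3.19 × 10⁻⁴ ng/mL = 0.319 pg/mL.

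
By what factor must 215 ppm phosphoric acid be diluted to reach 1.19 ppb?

Factor = C₀/C_target = 215 ppm / 1.19 ppb = 1.81 × 10⁵.

1.81 × 10⁵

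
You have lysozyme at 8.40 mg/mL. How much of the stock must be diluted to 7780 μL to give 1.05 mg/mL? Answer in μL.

972 μL

V₁ = C₂V₂/C₁ = 1.05 × 7780 / 8.40 = 972 μL.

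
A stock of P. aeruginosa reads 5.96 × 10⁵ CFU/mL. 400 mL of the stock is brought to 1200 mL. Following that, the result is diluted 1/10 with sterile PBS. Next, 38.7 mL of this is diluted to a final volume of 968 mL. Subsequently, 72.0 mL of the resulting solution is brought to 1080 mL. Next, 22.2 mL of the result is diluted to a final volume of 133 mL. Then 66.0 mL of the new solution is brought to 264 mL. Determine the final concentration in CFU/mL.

Overall dilution factor = 3 × 10 × 25.01 × 15 × 5.991 × 4 = 2.70 × 10⁵.
5.96 × 10⁵ CFU/mL / 2.70 × 10⁵ = 2.21 CFU/mL.

2.21 CFU/mL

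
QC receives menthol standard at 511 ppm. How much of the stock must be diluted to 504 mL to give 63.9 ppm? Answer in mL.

V₁ = C₂V₂/C₁ = 63.9 × 504 / 511 = 63.0 mL.

63.0 mL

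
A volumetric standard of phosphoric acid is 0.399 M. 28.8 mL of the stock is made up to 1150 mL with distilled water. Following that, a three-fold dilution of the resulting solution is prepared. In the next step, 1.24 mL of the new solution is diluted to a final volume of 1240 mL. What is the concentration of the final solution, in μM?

Overall dilution factor = 39.93 × 3 × 1000 = 1.20 × 10⁵.
0.399 M / 1.20 × 10⁵ = 3.33 × 10⁻⁶ M = 3.33 μM.

3.33 μM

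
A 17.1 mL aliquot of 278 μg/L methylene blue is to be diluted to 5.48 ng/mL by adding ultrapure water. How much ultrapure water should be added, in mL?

5.48 ng/mL = 5.48 μg/L.
V₂ = C₁V₁/C₂ = 278 × 17.1 / 5.48 = 867 mL.
Diluent to add = V₂ − V₁ = 867 − 17.1 = 850 mL.

850 mL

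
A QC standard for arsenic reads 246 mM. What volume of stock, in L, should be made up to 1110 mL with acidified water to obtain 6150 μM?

0.0278 L

6150 μM = 6.15 mM.
V₁ = C₂V₂/C₁ = 6.15 × 1110 / 246 = 27.8 mL = 0.0278 L.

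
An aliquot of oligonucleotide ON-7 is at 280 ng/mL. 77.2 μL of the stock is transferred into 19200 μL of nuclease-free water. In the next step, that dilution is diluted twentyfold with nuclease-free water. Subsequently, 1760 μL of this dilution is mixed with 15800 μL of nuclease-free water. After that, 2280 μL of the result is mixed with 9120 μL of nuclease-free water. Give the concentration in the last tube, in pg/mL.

Overall dilution factor = 249.7 × 20 × 9.977 × 5 = 2.49 × 10⁵.
280 ng/mL / 2.49 × 10⁵ = 1.12 × 10⁻³ ng/mL = 1.12 pg/mL.

1.12 pg/mL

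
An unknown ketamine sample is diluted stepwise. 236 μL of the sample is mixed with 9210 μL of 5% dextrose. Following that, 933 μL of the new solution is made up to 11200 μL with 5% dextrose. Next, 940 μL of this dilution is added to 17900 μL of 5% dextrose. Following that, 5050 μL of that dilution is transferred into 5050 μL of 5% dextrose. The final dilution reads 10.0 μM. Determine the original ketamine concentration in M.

0.193 M

Overall dilution factor = 40.03 × 12.00 × 20.04 × 2 = 1.93 × 10⁴.
Original = 10.0 μM × 1.93 × 10⁴ = 1.93 × 10⁵ μM = 0.193 M.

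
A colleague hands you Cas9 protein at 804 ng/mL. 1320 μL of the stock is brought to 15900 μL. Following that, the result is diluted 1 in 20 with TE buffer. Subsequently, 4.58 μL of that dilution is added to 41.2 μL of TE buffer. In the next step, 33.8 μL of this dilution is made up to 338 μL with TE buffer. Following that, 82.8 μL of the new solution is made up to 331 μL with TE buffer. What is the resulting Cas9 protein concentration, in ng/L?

8.35 ng/L

Overall dilution factor = 12.05 × 20 × 9.996 × 10 × 3.998 = 9.63 × 10⁴.
804 ng/mL / 9.63 × 10⁴ = 8.35 × 10⁻³ ng/mL = 8.35 ng/L.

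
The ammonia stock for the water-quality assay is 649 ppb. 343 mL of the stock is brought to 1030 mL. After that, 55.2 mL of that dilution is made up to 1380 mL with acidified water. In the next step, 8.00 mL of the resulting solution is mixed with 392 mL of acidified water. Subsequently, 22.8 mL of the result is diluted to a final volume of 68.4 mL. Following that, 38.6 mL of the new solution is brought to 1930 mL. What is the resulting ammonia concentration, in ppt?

Overall dilution factor = 3.003 × 25 × 50 × 3 × 50 = 5.63 × 10⁵.
649 ppb / 5.63 × 10⁵ = 1.15 × 10⁻³ ppb = 1.15 ppt.

1.15 ppt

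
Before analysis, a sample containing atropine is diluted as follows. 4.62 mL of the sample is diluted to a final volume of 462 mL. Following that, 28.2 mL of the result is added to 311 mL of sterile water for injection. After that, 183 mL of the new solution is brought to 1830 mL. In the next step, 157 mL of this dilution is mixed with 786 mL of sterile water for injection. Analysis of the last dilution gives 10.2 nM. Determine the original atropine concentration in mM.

0.737 mM

Overall dilution factor = 100 × 12.03 × 10 × 6.006 = 7.22 × 10⁴.
Original = 10.2 nM × 7.22 × 10⁴ = 7.37 × 10⁵ nM = 0.737 mM.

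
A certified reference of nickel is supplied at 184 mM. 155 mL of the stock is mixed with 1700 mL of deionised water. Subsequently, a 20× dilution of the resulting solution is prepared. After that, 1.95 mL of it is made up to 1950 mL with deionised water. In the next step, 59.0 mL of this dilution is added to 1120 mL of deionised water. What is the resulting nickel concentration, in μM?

Overall dilution factor = 11.97 × 20 × 1000 × 19.98 = 4.78 × 10⁶.
184 mM / 4.78 × 10⁶ = 3.85 × 10⁻⁵ mM = 0.0385 μM.

0.0385 μM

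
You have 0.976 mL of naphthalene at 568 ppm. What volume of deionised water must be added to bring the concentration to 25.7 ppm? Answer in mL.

V₂ = C₁V₁/C₂ = 568 × 0.976 / 25.7 = 21.6 mL.
Diluent to add = V₂ − V₁ = 21.6 − 0.976 = 20.6 mL.

20.6 mL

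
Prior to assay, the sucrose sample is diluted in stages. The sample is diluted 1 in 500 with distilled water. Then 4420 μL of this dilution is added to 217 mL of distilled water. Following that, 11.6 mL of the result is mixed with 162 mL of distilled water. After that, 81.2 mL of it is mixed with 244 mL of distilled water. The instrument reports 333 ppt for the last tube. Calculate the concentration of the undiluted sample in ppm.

500 ppm

Overall dilution factor = 500 × 50.10 × 14.97 × 4.005 = 1.50 × 10⁶.
Original = 333 ppt × 1.50 × 10⁶ = 5.00 × 10⁸ ppt = 500 ppm.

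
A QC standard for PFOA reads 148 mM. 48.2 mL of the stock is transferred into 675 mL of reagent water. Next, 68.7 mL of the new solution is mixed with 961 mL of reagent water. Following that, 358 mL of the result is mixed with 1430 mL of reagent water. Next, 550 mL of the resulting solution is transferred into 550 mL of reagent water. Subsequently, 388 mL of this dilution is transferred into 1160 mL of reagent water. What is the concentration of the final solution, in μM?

16.5 μM

Overall dilution factor = 15.00 × 14.99 × 4.994 × 2 × 3.990 = 8962.
148 mM / 8962 = 0.0165 mM = 16.5 μM.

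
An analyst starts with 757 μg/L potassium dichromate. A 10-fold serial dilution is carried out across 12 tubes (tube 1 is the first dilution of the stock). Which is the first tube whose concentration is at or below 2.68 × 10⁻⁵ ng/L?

tube 11

Tube n has concentration 757 μg/L / 10ⁿ.
Need 10ⁿ ≥ 757 μg/L / 2.68 × 10⁻⁵ ng/L = 2.82 × 10¹⁰, so n ≥ 10.45.
First such tube: n = 11.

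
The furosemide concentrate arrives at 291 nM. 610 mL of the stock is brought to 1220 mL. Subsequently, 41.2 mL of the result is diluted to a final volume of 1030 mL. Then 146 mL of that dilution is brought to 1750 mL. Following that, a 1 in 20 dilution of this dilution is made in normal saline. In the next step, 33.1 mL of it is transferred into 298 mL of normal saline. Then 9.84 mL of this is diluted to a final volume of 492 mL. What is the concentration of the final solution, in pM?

Overall dilution factor = 2 × 25 × 11.99 × 20 × 10.00 × 50 = 5.99 × 10⁶.
291 nM / 5.99 × 10⁶ = 4.85 × 10⁻⁵ nM = 0.0485 pM.

0.0485 pM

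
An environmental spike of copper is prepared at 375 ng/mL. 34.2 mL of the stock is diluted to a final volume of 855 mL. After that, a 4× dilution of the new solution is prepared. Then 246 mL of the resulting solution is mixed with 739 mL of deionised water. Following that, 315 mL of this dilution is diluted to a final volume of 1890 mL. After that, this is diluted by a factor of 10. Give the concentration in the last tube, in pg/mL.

Overall dilution factor = 25 × 4 × 4.004 × 6 × 10 = 2.40 × 10⁴.
375 ng/mL / 2.40 × 10⁴ = 0.0156 ng/mL = 15.6 pg/mL.

15.6 pg/mL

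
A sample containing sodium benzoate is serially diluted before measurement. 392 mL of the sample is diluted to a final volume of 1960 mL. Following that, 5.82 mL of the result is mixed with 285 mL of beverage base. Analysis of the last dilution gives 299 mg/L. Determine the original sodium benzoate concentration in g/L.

Overall dilution factor = 5 × 49.97 = 250.
Original = 299 mg/L × 250 = 7.47 × 10⁴ mg/L = 74.7 g/L.

74.7 g/L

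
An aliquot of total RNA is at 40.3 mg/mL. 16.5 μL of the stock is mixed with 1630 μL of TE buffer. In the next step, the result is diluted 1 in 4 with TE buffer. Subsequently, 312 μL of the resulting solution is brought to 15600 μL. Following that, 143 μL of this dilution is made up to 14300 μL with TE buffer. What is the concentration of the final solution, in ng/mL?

20.2 ng/mL

Overall dilution factor = 99.79 × 4 × 50 × 100 = 2.00 × 10⁶.
40.3 mg/mL / 2.00 × 10⁶ = 2.02 × 10⁻⁵ mg/mL = 20.2 ng/mL.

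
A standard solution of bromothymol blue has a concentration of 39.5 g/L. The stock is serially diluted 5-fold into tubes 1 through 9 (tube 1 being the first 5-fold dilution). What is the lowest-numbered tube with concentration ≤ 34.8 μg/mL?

tube 5

Tube n has concentration 39.5 g/L / 5ⁿ.
Need 5ⁿ ≥ 39.5 g/L / 34.8 μg/mL = 1135, so n ≥ 4.37.
First such tube: n = 5.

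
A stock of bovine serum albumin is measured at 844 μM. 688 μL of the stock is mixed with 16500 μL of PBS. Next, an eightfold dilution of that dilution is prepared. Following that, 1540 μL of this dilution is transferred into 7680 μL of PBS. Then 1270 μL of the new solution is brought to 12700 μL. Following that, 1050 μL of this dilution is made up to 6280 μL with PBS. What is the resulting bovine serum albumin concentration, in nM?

Overall dilution factor = 24.98 × 8 × 5.987 × 10 × 5.981 = 7.16 × 10⁴.
844 μM / 7.16 × 10⁴ = 0.0118 μM = 11.8 nM.

11.8 nM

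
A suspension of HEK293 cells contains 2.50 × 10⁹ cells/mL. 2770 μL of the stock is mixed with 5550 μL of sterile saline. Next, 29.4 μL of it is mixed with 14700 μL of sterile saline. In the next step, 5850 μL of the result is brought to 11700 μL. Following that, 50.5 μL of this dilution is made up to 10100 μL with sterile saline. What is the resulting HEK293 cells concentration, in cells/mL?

4150 cells/mL

Overall dilution factor = 3.004 × 501 × 2 × 200 = 6.02 × 10⁵.
2.50 × 10⁹ cells/mL / 6.02 × 10⁵ = 4150 cells/mL.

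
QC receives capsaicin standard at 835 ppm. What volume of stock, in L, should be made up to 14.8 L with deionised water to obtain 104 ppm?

V₁ = C₂V₂/C₁ = 104 × 14.8 / 835 = 1.84 L.

1.84 L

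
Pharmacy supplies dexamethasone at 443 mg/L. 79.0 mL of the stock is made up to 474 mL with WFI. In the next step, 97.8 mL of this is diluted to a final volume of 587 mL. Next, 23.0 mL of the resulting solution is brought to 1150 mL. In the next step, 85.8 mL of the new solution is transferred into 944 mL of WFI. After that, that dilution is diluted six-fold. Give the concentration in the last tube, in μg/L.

3.42 μg/L

Overall dilution factor = 6 × 6.002 × 50 × 12.00 × 6 = 1.30 × 10⁵.
443 mg/L / 1.30 × 10⁵ = 3.42 × 10⁻³ mg/L = 3.42 μg/L.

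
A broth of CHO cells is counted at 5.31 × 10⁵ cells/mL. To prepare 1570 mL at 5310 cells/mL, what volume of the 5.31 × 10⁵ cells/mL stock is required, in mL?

V₁ = C₂V₂/C₁ = 5310 × 1570 / 5.31 × 10⁵ = 15.7 mL.

15.7 mL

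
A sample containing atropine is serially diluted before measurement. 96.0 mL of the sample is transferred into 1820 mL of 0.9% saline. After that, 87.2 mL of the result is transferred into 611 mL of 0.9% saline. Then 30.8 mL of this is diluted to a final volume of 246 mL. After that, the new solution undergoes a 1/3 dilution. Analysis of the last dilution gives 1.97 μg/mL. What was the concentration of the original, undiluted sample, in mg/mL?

7.54 mg/mL

Overall dilution factor = 19.96 × 8.007 × 7.987 × 3 = 3829.
Original = 1.97 μg/mL × 3829 = 7543 μg/mL = 7.54 mg/mL.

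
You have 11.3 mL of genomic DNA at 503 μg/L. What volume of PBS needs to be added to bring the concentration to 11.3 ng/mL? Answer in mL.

11.3 ng/mL = 11.3 μg/L.
V₂ = C₁V₁/C₂ = 503 × 11.3 / 11.3 = 503 mL.
Diluent to add = V₂ − V₁ = 503 − 11.3 = 492 mL.

492 mL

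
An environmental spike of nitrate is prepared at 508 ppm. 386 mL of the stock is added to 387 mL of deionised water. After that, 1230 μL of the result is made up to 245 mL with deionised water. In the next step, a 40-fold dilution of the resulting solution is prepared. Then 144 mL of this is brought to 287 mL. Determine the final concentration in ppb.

Overall dilution factor = 2.003 × 199.2 × 40 × 1.993 = 3.18 × 10⁴.
508 ppm / 3.18 × 10⁴ = 0.0160 ppm = 16.0 ppb.

16.0 ppb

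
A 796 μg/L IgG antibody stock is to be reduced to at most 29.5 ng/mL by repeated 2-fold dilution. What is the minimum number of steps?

Need 2ⁿ ≥ 27.0, so n ≥ log(27.0)/log(2) = 4.75.
Minimum whole steps: n = 5.

5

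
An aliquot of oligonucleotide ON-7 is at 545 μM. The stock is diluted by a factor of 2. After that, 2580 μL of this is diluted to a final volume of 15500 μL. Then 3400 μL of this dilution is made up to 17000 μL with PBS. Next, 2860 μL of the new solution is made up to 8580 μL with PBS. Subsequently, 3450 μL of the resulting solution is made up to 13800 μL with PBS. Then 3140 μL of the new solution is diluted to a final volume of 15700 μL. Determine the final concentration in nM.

151 nM

Overall dilution factor = 2 × 6.008 × 5 × 3 × 4 × 5 = 3605.
545 μM / 3605 = 0.151 μM = 151 nM.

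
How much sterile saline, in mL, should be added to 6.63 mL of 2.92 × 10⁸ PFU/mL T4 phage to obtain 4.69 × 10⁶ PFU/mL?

406 mL

V₂ = C₁V₁/C₂ = 2.92 × 10⁸ × 6.63 / 4.69 × 10⁶ = 413 mL.
Diluent to add = V₂ − V₁ = 413 − 6.63 = 406 mL.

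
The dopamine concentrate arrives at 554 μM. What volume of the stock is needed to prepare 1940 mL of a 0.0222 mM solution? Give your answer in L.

0.0777 L

0.0222 mM = 22.2 μM.
V₁ = C₂V₂/C₁ = 22.2 × 1940 / 554 = 77.7 mL = 0.0777 L.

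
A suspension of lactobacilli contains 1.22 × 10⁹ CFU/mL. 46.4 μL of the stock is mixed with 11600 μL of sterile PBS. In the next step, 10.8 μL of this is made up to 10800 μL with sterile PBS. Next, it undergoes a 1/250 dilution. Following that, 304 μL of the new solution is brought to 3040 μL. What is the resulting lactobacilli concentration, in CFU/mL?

Overall dilution factor = 251 × 1000 × 250 × 10 = 6.27 × 10⁸.
1.22 × 10⁹ CFU/mL / 6.27 × 10⁸ = 1.94 CFU/mL.

1.94 CFU/mL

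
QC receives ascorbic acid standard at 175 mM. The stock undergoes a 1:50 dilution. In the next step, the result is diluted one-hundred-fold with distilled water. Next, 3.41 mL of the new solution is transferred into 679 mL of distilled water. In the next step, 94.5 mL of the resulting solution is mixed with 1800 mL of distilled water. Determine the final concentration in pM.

Overall dilution factor = 50 × 100 × 200.1 × 20.05 = 2.01 × 10⁷.
175 mM / 2.01 × 10⁷ = 8.72 × 10⁻⁶ mM = 8720 pM.

8720 pM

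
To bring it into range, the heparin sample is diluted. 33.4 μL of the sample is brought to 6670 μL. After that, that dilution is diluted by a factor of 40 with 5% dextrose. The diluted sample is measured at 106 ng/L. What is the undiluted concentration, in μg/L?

847 μg/L

Overall dilution factor = 199.7 × 40 = 7988.
Original = 106 ng/L × 7988 = 8.47 × 10⁵ ng/L = 847 μg/L.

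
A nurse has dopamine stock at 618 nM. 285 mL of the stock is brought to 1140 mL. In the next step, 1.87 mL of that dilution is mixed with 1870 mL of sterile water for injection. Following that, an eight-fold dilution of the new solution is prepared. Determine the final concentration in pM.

Overall dilution factor = 4 × 1001 × 8 = 3.20 × 10⁴.
618 nM / 3.20 × 10⁴ = 0.0193 nM = 19.3 pM.

19.3 pM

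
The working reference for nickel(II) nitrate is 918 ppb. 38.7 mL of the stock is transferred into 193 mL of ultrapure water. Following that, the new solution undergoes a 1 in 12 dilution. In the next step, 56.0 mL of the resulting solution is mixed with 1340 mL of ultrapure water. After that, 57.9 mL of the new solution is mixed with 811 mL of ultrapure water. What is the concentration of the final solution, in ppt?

34.2 ppt

Overall dilution factor = 5.987 × 12 × 24.93 × 15.01 = 2.69 × 10⁴.
918 ppb / 2.69 × 10⁴ = 0.0342 ppb = 34.2 ppt.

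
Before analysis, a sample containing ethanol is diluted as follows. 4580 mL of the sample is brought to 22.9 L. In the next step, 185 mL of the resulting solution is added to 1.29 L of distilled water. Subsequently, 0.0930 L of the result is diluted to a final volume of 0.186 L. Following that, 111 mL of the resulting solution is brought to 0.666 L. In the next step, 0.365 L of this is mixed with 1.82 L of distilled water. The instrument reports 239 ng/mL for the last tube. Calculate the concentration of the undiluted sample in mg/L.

Overall dilution factor = 5 × 7.973 × 2 × 6 × 5.986 = 2864.
Original = 239 ng/mL × 2864 = 6.84 × 10⁵ ng/mL = 684 mg/L.

684 mg/L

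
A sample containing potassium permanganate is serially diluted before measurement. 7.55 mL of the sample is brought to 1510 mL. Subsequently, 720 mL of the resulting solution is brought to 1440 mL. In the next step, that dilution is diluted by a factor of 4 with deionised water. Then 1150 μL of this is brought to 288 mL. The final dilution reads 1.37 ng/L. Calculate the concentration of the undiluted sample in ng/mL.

549 ng/mL

Overall dilution factor = 200 × 2 × 4 × 250.4 = 4.01 × 10⁵.
Original = 1.37 ng/L × 4.01 × 10⁵ = 5.49 × 10⁵ ng/L = 549 ng/mL.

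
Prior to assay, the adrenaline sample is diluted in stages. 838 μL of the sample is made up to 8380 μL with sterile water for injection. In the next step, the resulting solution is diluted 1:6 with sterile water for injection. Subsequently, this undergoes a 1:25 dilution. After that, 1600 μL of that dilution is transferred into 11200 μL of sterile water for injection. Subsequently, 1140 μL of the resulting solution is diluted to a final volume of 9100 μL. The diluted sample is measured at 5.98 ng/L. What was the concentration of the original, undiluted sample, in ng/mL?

Overall dilution factor = 10 × 6 × 25 × 8 × 7.982 = 9.58 × 10⁴.
Original = 5.98 ng/L × 9.58 × 10⁴ = 5.73 × 10⁵ ng/L = 573 ng/mL.

573 ng/mL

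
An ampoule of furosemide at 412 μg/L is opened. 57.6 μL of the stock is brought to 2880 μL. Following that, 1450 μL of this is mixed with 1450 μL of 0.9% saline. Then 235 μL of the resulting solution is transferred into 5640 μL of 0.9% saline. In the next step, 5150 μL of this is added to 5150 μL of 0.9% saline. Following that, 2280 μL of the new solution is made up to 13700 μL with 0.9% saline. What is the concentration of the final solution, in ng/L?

Overall dilution factor = 50 × 2 × 25 × 2 × 6.009 = 3.00 × 10⁴.
412 μg/L / 3.00 × 10⁴ = 0.0137 μg/L = 13.7 ng/L.

13.7 ng/L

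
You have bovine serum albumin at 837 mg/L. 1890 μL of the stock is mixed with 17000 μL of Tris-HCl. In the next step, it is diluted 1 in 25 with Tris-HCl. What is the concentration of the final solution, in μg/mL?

3.35 μg/mL

Overall dilution factor = 9.995 × 25 = 250.
837 mg/L / 250 = 3.35 mg/L = 3.35 μg/mL.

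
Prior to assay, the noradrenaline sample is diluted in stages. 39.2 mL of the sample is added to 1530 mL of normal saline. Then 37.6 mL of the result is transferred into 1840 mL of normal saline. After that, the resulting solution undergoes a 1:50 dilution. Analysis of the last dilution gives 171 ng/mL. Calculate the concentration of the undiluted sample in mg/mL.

Overall dilution factor = 40.03 × 49.94 × 50 = 9.99 × 10⁴.
Original = 171 ng/mL × 9.99 × 10⁴ = 1.71 × 10⁷ ng/mL = 17.1 mg/mL.

17.1 mg/mL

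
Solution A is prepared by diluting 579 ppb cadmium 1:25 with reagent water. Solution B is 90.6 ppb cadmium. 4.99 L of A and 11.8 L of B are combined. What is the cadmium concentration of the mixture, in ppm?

0.0706 ppm

C_A = 579 ppb / 25 = 23.2 ppb.
C_mix = (C_A·V_A + C_B·V_B)/(V_A + V_B) = (23.2×4.99 + 90.6×11.8) / 16.79 = 70.6 ppb = 0.0706 ppm.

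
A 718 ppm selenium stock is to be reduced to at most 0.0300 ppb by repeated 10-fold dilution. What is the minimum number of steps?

Need 10ⁿ ≥ 2.39 × 10⁷, so n ≥ log(2.39 × 10⁷)/log(10) = 7.38.
Minimum whole steps: n = 8.

8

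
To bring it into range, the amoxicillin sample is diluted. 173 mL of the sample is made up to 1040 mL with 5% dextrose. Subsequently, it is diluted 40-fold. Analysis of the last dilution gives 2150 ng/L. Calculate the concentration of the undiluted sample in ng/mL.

Overall dilution factor = 6.012 × 40 = 240.
Original = 2150 ng/L × 240 = 5.17 × 10⁵ ng/L = 517 ng/mL.

517 ng/mL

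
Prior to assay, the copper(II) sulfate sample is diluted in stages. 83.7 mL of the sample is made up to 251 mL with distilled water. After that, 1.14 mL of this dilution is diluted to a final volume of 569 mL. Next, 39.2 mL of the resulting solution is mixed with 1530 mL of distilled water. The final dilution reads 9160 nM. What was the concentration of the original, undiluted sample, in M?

0.549 M

Overall dilution factor = 2.999 × 499.1 × 40.03 = 5.99 × 10⁴.
Original = 9160 nM × 5.99 × 10⁴ = 5.49 × 10⁸ nM = 0.549 M.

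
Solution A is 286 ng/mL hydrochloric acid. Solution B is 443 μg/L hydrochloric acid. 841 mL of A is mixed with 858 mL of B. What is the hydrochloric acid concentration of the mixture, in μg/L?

365 μg/L

C_B = 443 μg/L = 443 ng/mL.
C_mix = (C_A·V_A + C_B·V_B)/(V_A + V_B) = (286×841 + 443×858) / 1699 = 365 ng/mL = 365 μg/L.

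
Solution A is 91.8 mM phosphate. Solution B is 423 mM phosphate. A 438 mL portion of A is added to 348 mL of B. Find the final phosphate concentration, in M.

0.238 M

C_mix = (C_A·V_A + C_B·V_B)/(V_A + V_B) = (91.8×438 + 423×348) / 786.0 = 238 mM = 0.238 M.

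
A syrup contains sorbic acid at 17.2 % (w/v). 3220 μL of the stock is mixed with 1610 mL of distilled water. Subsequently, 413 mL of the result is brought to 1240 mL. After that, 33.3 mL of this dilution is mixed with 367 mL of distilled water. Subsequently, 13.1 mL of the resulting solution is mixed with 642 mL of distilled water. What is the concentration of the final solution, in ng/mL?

190 ng/mL

Overall dilution factor = 501 × 3.002 × 12.02 × 50.01 = 9.04 × 10⁵.
17.2 % (w/v) / 9.04 × 10⁵ = 1.90 × 10⁻⁵ % (w/v) = 190 ng/mL.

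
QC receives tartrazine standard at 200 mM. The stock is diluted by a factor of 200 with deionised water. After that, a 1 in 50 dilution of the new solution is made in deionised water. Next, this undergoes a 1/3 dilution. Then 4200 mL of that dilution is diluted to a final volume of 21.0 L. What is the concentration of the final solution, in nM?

1330 nM

Overall dilution factor = 200 × 50 × 3 × 5 = 1.50 × 10⁵.
200 mM / 1.50 × 10⁵ = 1.33 × 10⁻³ mM = 1330 nM.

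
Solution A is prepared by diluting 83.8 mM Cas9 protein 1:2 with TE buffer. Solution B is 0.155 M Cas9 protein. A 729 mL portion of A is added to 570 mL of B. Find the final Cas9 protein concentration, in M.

0.0915 M

C_A = 83.8 mM / 2 = 41.9 mM.
C_B = 0.155 M = 155 mM.
C_mix = (C_A·V_A + C_B·V_B)/(V_A + V_B) = (41.9×729 + 155×570) / 1299 = 91.5 mM = 0.0915 M.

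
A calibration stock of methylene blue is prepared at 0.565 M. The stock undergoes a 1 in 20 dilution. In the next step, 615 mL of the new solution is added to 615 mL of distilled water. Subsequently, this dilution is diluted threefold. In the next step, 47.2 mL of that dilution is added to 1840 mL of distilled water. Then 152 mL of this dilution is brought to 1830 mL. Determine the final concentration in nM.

9780 nM

Overall dilution factor = 20 × 2 × 3 × 39.98 × 12.04 = 5.78 × 10⁴.
0.565 M / 5.78 × 10⁴ = 9.78 × 10⁻⁶ M = 9780 nM.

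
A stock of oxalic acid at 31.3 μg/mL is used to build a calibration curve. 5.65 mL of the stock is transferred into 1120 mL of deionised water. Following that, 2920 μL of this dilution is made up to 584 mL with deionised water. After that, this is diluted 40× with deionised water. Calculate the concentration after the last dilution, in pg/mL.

Overall dilution factor = 199.2 × 200 × 40 = 1.59 × 10⁶.
31.3 μg/mL / 1.59 × 10⁶ = 1.96 × 10⁻⁵ μg/mL = 19.6 pg/mL.

19.6 pg/mL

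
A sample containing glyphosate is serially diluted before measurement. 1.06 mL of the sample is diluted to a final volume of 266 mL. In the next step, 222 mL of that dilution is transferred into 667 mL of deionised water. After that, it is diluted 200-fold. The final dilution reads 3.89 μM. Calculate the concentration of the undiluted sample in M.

0.782 M

Overall dilution factor = 250.9 × 4.005 × 200 = 2.01 × 10⁵.
Original = 3.89 μM × 2.01 × 10⁵ = 7.82 × 10⁵ μM = 0.782 M.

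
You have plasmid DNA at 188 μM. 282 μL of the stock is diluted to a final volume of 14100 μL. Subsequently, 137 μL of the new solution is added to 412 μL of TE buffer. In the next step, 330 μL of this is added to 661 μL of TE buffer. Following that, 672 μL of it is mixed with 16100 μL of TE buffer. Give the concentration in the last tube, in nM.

12.5 nM

Overall dilution factor = 50 × 4.007 × 3.003 × 24.96 = 1.50 × 10⁴.
188 μM / 1.50 × 10⁴ = 0.0125 μM = 12.5 nM.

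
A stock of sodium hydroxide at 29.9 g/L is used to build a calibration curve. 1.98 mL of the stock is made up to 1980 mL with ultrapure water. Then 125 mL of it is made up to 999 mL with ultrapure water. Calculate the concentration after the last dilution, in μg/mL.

3.74 μg/mL

Overall dilution factor = 1000 × 7.992 = 7992.
29.9 g/L / 7992 = 3.74 × 10⁻³ g/L = 3.74 μg/mL.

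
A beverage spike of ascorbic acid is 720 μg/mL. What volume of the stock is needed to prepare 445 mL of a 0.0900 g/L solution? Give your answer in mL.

0.0900 g/L = 90.0 μg/mL.
V₁ = C₂V₂/C₁ = 90.0 × 445 / 720 = 55.6 mL.

55.6 mL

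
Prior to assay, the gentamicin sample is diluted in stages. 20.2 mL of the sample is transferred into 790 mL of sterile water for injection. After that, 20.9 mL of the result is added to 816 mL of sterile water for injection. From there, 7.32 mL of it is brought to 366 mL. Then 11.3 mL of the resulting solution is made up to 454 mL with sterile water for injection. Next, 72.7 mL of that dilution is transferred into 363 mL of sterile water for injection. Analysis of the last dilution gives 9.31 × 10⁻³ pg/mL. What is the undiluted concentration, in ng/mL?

180 ng/mL

Overall dilution factor = 40.11 × 40.04 × 50 × 40.18 × 5.993 = 1.93 × 10⁷.
Original = 9.31 × 10⁻³ pg/mL × 1.93 × 10⁷ = 1.80 × 10⁵ pg/mL = 180 ng/mL.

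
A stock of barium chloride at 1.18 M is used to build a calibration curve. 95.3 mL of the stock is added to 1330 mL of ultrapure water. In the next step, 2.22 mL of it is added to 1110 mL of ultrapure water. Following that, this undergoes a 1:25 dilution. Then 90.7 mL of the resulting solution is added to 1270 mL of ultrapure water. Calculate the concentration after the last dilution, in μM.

0.420 μM

Overall dilution factor = 14.96 × 501 × 25 × 15.00 = 2.81 × 10⁶.
1.18 M / 2.81 × 10⁶ = 4.20 × 10⁻⁷ M = 0.420 μM.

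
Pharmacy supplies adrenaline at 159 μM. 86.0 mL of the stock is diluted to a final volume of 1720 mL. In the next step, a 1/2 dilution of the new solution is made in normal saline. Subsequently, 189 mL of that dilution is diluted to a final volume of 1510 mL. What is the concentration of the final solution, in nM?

Overall dilution factor = 20 × 2 × 7.989 = 320.
159 μM / 320 = 0.498 μM = 498 nM.

498 nM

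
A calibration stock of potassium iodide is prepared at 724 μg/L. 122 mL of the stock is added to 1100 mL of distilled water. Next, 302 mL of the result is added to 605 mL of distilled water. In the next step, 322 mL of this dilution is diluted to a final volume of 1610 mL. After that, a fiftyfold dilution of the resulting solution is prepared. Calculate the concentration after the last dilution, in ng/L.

96.3 ng/L

Overall dilution factor = 10.02 × 3.003 × 5 × 50 = 7521.
724 μg/L / 7521 = 0.0963 μg/L = 96.3 ng/L.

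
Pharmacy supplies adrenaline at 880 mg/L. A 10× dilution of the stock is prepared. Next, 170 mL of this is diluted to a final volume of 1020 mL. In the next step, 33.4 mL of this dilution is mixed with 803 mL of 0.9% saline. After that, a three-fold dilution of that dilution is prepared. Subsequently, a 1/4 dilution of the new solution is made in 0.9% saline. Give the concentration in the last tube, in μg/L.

48.8 μg/L

Overall dilution factor = 10 × 6 × 25.04 × 3 × 4 = 1.80 × 10⁴.
880 mg/L / 1.80 × 10⁴ = 0.0488 mg/L = 48.8 μg/L.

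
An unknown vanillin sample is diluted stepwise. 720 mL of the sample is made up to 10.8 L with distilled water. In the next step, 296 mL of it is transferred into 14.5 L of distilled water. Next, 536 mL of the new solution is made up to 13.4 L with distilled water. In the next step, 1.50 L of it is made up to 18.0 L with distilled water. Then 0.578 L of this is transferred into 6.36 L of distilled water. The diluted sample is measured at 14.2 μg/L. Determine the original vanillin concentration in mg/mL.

Overall dilution factor = 15 × 49.99 × 25 × 12 × 12.00 = 2.70 × 10⁶.
Original = 14.2 μg/L × 2.70 × 10⁶ = 3.83 × 10⁷ μg/L = 38.3 mg/mL.

38.3 mg/mL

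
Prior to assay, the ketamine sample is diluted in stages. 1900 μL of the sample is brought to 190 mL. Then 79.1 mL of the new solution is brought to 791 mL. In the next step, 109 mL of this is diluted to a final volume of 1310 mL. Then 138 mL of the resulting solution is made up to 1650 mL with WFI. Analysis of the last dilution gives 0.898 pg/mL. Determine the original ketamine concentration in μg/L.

Overall dilution factor = 100 × 10 × 12.02 × 11.96 = 1.44 × 10⁵.
Original = 0.898 pg/mL × 1.44 × 10⁵ = 1.29 × 10⁵ pg/mL = 129 μg/L.

129 μg/L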